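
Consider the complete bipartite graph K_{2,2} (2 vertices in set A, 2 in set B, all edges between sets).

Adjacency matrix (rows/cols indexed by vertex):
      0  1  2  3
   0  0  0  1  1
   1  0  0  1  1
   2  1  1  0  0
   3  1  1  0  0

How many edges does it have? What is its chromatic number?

K_{2,2} has 2 * 2 = 4 edges.
Bipartite graphs have chromatic number 2 (color each partition differently).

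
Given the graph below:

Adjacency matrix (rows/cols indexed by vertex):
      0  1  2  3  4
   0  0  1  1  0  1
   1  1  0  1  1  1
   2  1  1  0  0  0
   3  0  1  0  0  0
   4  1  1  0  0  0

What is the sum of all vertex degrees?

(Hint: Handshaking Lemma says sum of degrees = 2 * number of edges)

Count edges: 6 edges.
By Handshaking Lemma: sum of degrees = 2 * 6 = 12.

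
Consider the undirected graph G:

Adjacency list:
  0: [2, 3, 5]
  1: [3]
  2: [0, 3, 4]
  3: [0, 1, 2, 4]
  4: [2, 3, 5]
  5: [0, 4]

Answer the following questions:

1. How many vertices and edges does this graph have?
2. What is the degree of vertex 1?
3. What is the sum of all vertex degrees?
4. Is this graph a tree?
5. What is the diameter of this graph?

Count: 6 vertices, 8 edges.
Vertex 1 has neighbors [3], degree = 1.
Handshaking lemma: 2 * 8 = 16.
A tree on 6 vertices has 5 edges. This graph has 8 edges (3 extra). Not a tree.
Diameter (longest shortest path) = 3.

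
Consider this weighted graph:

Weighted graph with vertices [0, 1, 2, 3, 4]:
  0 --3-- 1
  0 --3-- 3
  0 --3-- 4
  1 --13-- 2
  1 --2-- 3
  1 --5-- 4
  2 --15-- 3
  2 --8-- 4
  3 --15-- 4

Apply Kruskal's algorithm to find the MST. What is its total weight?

Applying Kruskal's algorithm (sort edges by weight, add if no cycle):
  Add (1,3) w=2
  Add (0,4) w=3
  Add (0,1) w=3
  Skip (0,3) w=3 (creates cycle)
  Skip (1,4) w=5 (creates cycle)
  Add (2,4) w=8
  Skip (1,2) w=13 (creates cycle)
  Skip (2,3) w=15 (creates cycle)
  Skip (3,4) w=15 (creates cycle)
MST weight = 16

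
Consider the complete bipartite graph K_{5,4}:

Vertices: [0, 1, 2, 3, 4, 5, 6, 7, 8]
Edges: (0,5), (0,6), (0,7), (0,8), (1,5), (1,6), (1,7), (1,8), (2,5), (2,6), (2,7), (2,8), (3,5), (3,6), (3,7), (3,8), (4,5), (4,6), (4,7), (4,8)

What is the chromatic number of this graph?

K_{5,4} is bipartite: vertices split into two independent sets of size 5 and 4.
Color one set 0, the other 1. No adjacent vertices share a color.
Chromatic number = 2.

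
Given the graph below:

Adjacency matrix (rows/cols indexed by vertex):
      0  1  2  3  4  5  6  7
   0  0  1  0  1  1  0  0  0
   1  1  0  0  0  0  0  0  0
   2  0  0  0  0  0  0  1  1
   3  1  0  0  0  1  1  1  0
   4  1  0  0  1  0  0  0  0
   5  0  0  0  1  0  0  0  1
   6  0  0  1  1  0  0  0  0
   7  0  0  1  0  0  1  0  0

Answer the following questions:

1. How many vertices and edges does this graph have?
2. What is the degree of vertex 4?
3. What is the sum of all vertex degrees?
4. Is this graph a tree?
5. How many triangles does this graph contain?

Count: 8 vertices, 9 edges.
Vertex 4 has neighbors [0, 3], degree = 2.
Handshaking lemma: 2 * 9 = 18.
A tree on 8 vertices has 7 edges. This graph has 9 edges (2 extra). Not a tree.
Number of triangles = 1.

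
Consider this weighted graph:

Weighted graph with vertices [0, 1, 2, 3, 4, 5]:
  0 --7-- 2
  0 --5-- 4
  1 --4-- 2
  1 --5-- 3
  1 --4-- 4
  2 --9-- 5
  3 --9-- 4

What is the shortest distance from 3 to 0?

Using Dijkstra's algorithm from vertex 3:
Shortest path: 3 -> 4 -> 0
Total weight: 9 + 5 = 14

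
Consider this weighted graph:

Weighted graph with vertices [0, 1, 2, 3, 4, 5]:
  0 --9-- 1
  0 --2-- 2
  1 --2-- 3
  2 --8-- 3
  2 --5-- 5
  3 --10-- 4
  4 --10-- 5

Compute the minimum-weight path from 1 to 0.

Using Dijkstra's algorithm from vertex 1:
Shortest path: 1 -> 0
Total weight: 9 = 9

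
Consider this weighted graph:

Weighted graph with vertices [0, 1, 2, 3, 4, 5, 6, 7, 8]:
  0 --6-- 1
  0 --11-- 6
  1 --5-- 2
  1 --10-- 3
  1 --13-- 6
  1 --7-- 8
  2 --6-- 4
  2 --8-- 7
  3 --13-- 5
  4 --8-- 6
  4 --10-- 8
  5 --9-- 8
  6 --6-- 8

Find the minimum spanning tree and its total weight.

Applying Kruskal's algorithm (sort edges by weight, add if no cycle):
  Add (1,2) w=5
  Add (0,1) w=6
  Add (2,4) w=6
  Add (6,8) w=6
  Add (1,8) w=7
  Add (2,7) w=8
  Skip (4,6) w=8 (creates cycle)
  Add (5,8) w=9
  Add (1,3) w=10
  Skip (4,8) w=10 (creates cycle)
  Skip (0,6) w=11 (creates cycle)
  Skip (1,6) w=13 (creates cycle)
  Skip (3,5) w=13 (creates cycle)
MST weight = 57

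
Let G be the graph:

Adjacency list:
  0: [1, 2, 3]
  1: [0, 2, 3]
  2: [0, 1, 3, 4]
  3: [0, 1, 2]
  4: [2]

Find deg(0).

Vertex 0 has neighbors [1, 2, 3], so deg(0) = 3.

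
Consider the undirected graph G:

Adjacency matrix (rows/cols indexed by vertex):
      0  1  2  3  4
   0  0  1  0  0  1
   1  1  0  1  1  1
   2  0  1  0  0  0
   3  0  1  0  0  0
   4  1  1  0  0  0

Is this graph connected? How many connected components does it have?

Checking connectivity: the graph has 1 connected component(s).
All vertices are reachable from each other. The graph IS connected.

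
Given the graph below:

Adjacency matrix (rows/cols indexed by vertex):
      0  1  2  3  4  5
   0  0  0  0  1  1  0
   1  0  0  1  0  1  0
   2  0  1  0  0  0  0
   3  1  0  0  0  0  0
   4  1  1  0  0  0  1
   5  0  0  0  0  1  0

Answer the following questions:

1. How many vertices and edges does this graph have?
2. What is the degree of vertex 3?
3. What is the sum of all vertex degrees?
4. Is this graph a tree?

Count: 6 vertices, 5 edges.
Vertex 3 has neighbors [0], degree = 1.
Handshaking lemma: 2 * 5 = 10.
A graph is a tree iff it is connected and has exactly n-1 edges. This graph is connected (all 6 vertices in one component) and has 6-1 = 5 edges. It is a tree.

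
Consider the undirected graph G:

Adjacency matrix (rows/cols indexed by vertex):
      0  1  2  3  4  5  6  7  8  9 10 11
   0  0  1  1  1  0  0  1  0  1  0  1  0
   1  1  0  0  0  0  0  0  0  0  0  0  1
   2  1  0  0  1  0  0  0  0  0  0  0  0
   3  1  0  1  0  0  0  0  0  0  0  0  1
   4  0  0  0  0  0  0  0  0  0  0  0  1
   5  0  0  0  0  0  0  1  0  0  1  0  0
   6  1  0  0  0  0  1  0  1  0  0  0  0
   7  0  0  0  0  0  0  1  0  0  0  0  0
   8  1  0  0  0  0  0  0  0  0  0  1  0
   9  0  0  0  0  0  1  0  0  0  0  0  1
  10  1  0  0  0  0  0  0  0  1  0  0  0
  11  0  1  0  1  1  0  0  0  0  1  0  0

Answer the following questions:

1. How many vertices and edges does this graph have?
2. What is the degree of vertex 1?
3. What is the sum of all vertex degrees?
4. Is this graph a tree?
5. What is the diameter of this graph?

Count: 12 vertices, 15 edges.
Vertex 1 has neighbors [0, 11], degree = 2.
Handshaking lemma: 2 * 15 = 30.
A tree on 12 vertices has 11 edges. This graph has 15 edges (4 extra). Not a tree.
Diameter (longest shortest path) = 5.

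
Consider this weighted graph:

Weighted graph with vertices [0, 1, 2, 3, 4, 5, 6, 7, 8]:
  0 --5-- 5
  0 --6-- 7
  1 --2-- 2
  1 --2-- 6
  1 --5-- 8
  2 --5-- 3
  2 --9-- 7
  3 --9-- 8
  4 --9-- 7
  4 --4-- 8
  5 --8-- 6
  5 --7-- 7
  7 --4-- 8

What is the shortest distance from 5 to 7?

Using Dijkstra's algorithm from vertex 5:
Shortest path: 5 -> 7
Total weight: 7 = 7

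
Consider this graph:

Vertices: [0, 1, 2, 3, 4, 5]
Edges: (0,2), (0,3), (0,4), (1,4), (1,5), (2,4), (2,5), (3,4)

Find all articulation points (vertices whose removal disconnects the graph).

No articulation points. The graph is biconnected.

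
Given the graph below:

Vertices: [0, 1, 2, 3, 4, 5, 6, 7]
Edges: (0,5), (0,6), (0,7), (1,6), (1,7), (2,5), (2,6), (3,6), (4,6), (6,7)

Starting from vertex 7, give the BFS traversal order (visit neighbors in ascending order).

BFS from vertex 7 (neighbors processed in ascending order):
Visit order: 7, 0, 1, 6, 5, 2, 3, 4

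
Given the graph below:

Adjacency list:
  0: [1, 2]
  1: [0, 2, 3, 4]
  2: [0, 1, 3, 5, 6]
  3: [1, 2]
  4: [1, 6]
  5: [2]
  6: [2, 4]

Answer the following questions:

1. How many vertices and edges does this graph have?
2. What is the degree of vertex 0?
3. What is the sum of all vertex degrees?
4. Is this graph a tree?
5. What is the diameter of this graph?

Count: 7 vertices, 9 edges.
Vertex 0 has neighbors [1, 2], degree = 2.
Handshaking lemma: 2 * 9 = 18.
A tree on 7 vertices has 6 edges. This graph has 9 edges (3 extra). Not a tree.
Diameter (longest shortest path) = 3.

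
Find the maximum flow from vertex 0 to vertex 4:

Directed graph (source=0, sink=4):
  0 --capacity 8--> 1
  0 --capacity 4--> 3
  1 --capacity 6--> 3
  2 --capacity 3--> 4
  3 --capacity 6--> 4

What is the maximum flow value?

Computing max flow:
  Flow on (0->1): 6/8
  Flow on (1->3): 6/6
  Flow on (3->4): 6/6
Maximum flow = 6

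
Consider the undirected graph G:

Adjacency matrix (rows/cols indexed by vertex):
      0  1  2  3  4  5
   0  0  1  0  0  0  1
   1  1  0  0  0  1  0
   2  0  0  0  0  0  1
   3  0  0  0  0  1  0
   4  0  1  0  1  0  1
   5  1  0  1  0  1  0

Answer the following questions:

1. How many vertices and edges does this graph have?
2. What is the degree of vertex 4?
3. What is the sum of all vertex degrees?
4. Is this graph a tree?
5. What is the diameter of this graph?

Count: 6 vertices, 6 edges.
Vertex 4 has neighbors [1, 3, 5], degree = 3.
Handshaking lemma: 2 * 6 = 12.
A tree on 6 vertices has 5 edges. This graph has 6 edges (1 extra). Not a tree.
Diameter (longest shortest path) = 3.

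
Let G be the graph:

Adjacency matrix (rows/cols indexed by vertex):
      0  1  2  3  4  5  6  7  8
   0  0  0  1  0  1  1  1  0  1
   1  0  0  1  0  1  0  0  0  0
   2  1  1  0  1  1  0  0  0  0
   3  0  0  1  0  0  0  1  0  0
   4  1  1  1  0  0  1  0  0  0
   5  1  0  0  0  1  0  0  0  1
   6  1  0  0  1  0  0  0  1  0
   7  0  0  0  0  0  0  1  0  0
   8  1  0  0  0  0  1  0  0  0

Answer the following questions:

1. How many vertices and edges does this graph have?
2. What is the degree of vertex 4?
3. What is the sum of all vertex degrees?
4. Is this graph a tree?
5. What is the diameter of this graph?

Count: 9 vertices, 13 edges.
Vertex 4 has neighbors [0, 1, 2, 5], degree = 4.
Handshaking lemma: 2 * 13 = 26.
A tree on 9 vertices has 8 edges. This graph has 13 edges (5 extra). Not a tree.
Diameter (longest shortest path) = 4.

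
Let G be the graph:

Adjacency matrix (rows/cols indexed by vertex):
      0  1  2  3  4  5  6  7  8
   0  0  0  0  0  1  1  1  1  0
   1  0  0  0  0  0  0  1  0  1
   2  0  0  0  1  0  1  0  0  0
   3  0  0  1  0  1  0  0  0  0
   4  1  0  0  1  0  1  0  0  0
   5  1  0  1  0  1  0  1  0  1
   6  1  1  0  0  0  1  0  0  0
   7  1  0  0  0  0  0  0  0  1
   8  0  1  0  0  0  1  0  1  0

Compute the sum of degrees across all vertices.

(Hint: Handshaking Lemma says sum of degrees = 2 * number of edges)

Count edges: 13 edges.
By Handshaking Lemma: sum of degrees = 2 * 13 = 26.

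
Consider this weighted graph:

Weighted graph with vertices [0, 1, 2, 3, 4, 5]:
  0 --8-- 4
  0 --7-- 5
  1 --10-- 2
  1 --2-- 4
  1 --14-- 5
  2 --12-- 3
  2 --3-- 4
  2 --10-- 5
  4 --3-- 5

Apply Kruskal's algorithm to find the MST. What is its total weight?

Applying Kruskal's algorithm (sort edges by weight, add if no cycle):
  Add (1,4) w=2
  Add (2,4) w=3
  Add (4,5) w=3
  Add (0,5) w=7
  Skip (0,4) w=8 (creates cycle)
  Skip (1,2) w=10 (creates cycle)
  Skip (2,5) w=10 (creates cycle)
  Add (2,3) w=12
  Skip (1,5) w=14 (creates cycle)
MST weight = 27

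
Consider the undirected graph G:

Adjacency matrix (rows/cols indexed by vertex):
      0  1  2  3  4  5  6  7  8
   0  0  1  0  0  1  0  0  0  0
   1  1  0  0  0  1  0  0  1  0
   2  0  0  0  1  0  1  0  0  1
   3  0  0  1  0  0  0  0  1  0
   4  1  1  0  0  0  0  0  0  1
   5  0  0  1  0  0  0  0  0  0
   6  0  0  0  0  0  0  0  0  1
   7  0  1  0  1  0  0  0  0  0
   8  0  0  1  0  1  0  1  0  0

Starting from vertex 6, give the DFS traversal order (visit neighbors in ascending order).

DFS from vertex 6 (neighbors processed in ascending order):
Visit order: 6, 8, 2, 3, 7, 1, 0, 4, 5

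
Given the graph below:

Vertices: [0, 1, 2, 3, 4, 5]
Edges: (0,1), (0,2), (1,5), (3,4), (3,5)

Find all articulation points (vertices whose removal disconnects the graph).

An articulation point is a vertex whose removal disconnects the graph.
Articulation points: [0, 1, 3, 5]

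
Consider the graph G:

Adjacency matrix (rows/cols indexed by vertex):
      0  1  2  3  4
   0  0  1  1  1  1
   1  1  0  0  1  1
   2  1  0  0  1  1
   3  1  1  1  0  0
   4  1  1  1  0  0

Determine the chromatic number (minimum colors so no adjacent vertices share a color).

The graph has a maximum clique of size 3 (lower bound on chromatic number).
A valid 3-coloring: {0: 0, 1: 1, 2: 1, 3: 2, 4: 2}.
Chromatic number = 3.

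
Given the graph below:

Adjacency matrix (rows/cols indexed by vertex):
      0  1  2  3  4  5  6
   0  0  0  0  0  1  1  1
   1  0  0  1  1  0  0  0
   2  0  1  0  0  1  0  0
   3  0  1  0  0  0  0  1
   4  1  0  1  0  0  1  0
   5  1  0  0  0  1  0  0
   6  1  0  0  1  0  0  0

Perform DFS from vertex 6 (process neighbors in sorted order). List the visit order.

DFS from vertex 6 (neighbors processed in ascending order):
Visit order: 6, 0, 4, 2, 1, 3, 5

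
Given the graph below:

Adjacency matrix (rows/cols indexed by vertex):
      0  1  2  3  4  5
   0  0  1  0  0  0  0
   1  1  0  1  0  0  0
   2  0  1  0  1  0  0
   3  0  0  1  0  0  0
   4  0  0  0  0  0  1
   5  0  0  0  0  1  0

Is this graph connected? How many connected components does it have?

Checking connectivity: the graph has 2 connected component(s).
Components: [[0, 1, 2, 3], [4, 5]]. The graph is NOT connected.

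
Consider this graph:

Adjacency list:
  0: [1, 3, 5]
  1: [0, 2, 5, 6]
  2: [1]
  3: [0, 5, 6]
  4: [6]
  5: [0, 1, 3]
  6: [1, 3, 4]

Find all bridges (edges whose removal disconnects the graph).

A bridge is an edge whose removal increases the number of connected components.
Bridges found: (1,2), (4,6)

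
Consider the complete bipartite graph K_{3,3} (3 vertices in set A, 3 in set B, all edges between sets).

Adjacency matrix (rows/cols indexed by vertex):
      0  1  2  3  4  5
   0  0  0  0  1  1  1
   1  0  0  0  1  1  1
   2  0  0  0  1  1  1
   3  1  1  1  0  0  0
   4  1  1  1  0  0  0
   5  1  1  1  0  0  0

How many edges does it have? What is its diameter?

K_{3,3} has 3 * 3 = 9 edges.
Any vertex reaches any opposite-side vertex in 1 step; same-side vertices reach in 2 steps via any opposite-side vertex.
Diameter = 2.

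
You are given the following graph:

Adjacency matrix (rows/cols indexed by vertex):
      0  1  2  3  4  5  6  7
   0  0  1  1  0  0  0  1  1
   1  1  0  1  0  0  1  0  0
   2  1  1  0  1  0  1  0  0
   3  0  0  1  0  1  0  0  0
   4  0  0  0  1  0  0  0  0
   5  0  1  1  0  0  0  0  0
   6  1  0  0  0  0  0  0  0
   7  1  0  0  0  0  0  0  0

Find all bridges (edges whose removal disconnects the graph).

A bridge is an edge whose removal increases the number of connected components.
Bridges found: (0,6), (0,7), (2,3), (3,4)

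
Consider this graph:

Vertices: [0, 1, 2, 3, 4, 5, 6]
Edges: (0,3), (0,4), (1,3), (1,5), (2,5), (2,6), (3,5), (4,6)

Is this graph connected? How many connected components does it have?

Checking connectivity: the graph has 1 connected component(s).
All vertices are reachable from each other. The graph IS connected.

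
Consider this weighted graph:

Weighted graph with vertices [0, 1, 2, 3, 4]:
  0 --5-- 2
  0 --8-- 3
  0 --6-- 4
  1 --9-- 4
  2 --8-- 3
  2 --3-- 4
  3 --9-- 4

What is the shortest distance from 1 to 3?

Using Dijkstra's algorithm from vertex 1:
Shortest path: 1 -> 4 -> 3
Total weight: 9 + 9 = 18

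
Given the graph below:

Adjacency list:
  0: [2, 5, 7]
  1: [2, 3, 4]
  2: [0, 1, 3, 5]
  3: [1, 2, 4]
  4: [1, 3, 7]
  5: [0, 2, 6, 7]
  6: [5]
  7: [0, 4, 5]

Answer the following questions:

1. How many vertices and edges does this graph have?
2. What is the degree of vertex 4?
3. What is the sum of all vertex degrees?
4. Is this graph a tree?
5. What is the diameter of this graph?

Count: 8 vertices, 12 edges.
Vertex 4 has neighbors [1, 3, 7], degree = 3.
Handshaking lemma: 2 * 12 = 24.
A tree on 8 vertices has 7 edges. This graph has 12 edges (5 extra). Not a tree.
Diameter (longest shortest path) = 3.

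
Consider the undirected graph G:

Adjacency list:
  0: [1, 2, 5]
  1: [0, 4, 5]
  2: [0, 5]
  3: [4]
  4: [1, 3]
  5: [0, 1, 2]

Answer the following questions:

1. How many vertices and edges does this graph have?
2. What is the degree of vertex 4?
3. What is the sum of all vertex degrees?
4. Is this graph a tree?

Count: 6 vertices, 7 edges.
Vertex 4 has neighbors [1, 3], degree = 2.
Handshaking lemma: 2 * 7 = 14.
A tree on 6 vertices has 5 edges. This graph has 7 edges (2 extra). Not a tree.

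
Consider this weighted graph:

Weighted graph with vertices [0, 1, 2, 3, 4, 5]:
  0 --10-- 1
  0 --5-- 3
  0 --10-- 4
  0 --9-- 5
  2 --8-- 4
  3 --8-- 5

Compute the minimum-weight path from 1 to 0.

Using Dijkstra's algorithm from vertex 1:
Shortest path: 1 -> 0
Total weight: 10 = 10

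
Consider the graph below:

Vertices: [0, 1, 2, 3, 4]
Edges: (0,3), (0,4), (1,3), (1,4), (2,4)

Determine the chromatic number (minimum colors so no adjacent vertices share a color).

The graph has a maximum clique of size 2 (lower bound on chromatic number).
A valid 2-coloring: {0: 1, 1: 1, 2: 1, 3: 0, 4: 0}.
Chromatic number = 2.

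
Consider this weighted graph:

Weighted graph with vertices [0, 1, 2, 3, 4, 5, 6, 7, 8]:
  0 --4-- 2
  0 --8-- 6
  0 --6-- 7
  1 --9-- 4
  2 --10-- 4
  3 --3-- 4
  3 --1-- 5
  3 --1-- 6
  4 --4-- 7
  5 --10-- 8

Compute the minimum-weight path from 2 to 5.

Using Dijkstra's algorithm from vertex 2:
Shortest path: 2 -> 4 -> 3 -> 5
Total weight: 10 + 3 + 1 = 14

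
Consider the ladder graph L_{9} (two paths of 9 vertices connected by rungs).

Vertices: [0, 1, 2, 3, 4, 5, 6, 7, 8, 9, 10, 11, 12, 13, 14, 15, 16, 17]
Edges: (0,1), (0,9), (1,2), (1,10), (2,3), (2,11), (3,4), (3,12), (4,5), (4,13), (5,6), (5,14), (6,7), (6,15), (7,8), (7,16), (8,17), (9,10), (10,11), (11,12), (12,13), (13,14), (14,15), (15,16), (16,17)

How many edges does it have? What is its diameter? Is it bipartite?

Ladder graph L_{9}: 9 rungs + 2 * (9-1) path edges = 9 + 16 = 25 edges.
Diameter = 9.
Ladder graphs are bipartite (alternating coloring along each path).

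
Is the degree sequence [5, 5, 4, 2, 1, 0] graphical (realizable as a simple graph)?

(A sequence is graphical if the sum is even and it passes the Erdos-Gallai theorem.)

Sum of degrees = 17. Sum is odd, so the sequence is NOT graphical.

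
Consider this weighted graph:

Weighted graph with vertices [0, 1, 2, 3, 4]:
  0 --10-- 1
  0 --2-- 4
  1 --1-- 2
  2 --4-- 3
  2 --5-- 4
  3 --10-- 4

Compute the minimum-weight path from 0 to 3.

Using Dijkstra's algorithm from vertex 0:
Shortest path: 0 -> 4 -> 2 -> 3
Total weight: 2 + 5 + 4 = 11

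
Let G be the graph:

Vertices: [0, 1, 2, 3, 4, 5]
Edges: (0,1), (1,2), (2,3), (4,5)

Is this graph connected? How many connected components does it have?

Checking connectivity: the graph has 2 connected component(s).
Components: [[0, 1, 2, 3], [4, 5]]. The graph is NOT connected.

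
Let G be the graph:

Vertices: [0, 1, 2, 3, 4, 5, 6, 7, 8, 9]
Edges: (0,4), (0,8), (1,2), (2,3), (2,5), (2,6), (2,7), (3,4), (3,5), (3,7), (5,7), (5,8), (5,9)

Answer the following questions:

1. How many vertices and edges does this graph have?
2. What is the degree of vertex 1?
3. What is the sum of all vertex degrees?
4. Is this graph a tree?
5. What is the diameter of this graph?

Count: 10 vertices, 13 edges.
Vertex 1 has neighbors [2], degree = 1.
Handshaking lemma: 2 * 13 = 26.
A tree on 10 vertices has 9 edges. This graph has 13 edges (4 extra). Not a tree.
Diameter (longest shortest path) = 4.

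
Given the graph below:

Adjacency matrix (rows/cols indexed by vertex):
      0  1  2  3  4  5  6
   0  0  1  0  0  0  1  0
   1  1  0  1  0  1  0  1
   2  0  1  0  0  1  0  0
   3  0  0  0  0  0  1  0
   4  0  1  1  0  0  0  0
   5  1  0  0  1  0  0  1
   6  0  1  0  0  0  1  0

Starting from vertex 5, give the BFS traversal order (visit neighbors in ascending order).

BFS from vertex 5 (neighbors processed in ascending order):
Visit order: 5, 0, 3, 6, 1, 2, 4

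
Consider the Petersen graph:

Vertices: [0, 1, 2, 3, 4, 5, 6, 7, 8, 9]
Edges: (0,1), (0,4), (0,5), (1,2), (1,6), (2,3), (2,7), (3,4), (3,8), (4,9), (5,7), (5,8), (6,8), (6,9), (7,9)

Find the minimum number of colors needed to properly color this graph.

The Petersen graph contains odd cycles (e.g. the outer 5-cycle), so chi >= 3.
A proper 3-coloring exists (it is a well-known 3-chromatic graph).
Chromatic number = 3.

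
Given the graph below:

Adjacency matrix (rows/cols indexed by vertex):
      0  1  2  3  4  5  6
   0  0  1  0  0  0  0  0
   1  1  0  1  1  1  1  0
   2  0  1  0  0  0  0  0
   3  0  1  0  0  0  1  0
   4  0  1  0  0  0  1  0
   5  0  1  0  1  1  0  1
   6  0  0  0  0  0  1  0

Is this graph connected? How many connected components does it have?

Checking connectivity: the graph has 1 connected component(s).
All vertices are reachable from each other. The graph IS connected.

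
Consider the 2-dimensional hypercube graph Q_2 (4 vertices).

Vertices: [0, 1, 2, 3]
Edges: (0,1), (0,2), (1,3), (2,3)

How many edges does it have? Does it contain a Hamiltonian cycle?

Q_2 has 4 * 2 / 2 = 4 edges.
Q_2 (d >= 2) always has a Hamiltonian cycle: a 2-bit cyclic Gray code visits every vertex exactly once and returns to the start.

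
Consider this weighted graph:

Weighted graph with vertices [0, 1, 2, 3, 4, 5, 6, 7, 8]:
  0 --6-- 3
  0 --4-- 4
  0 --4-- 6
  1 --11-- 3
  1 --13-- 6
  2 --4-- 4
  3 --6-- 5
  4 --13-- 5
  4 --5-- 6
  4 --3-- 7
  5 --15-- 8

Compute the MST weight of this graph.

Applying Kruskal's algorithm (sort edges by weight, add if no cycle):
  Add (4,7) w=3
  Add (0,4) w=4
  Add (0,6) w=4
  Add (2,4) w=4
  Skip (4,6) w=5 (creates cycle)
  Add (0,3) w=6
  Add (3,5) w=6
  Add (1,3) w=11
  Skip (1,6) w=13 (creates cycle)
  Skip (4,5) w=13 (creates cycle)
  Add (5,8) w=15
MST weight = 53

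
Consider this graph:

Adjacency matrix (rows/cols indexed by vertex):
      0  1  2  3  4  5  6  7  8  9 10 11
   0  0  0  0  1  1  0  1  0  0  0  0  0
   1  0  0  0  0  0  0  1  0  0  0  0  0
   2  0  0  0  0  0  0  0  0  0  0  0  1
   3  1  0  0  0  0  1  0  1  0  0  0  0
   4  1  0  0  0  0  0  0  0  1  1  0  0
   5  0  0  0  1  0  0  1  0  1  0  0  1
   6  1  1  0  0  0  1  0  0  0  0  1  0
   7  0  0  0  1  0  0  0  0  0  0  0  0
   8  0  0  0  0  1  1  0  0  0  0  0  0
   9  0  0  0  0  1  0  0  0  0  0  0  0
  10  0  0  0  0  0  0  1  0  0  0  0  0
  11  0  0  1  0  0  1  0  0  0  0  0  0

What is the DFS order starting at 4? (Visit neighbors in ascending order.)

DFS from vertex 4 (neighbors processed in ascending order):
Visit order: 4, 0, 3, 5, 6, 1, 10, 8, 11, 2, 7, 9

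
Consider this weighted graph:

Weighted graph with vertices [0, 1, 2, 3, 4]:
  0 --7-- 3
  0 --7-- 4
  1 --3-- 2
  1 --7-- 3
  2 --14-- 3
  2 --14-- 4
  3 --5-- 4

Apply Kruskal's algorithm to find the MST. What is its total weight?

Applying Kruskal's algorithm (sort edges by weight, add if no cycle):
  Add (1,2) w=3
  Add (3,4) w=5
  Add (0,3) w=7
  Skip (0,4) w=7 (creates cycle)
  Add (1,3) w=7
  Skip (2,4) w=14 (creates cycle)
  Skip (2,3) w=14 (creates cycle)
MST weight = 22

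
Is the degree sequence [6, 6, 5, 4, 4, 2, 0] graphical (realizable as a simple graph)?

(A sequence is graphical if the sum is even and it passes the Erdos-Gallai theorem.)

Sum of degrees = 27. Sum is odd, so the sequence is NOT graphical.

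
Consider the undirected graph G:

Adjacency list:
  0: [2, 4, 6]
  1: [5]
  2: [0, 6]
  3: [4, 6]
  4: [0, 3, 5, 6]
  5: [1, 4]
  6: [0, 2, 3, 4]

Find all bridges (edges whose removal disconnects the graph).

A bridge is an edge whose removal increases the number of connected components.
Bridges found: (1,5), (4,5)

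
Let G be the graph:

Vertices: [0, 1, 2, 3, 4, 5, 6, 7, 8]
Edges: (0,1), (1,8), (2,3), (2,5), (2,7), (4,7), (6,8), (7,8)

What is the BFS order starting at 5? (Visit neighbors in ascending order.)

BFS from vertex 5 (neighbors processed in ascending order):
Visit order: 5, 2, 3, 7, 4, 8, 1, 6, 0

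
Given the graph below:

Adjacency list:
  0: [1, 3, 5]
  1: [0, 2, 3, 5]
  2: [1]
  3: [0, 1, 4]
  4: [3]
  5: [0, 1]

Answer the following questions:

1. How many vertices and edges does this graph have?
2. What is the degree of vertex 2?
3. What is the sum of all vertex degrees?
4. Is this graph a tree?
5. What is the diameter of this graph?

Count: 6 vertices, 7 edges.
Vertex 2 has neighbors [1], degree = 1.
Handshaking lemma: 2 * 7 = 14.
A tree on 6 vertices has 5 edges. This graph has 7 edges (2 extra). Not a tree.
Diameter (longest shortest path) = 3.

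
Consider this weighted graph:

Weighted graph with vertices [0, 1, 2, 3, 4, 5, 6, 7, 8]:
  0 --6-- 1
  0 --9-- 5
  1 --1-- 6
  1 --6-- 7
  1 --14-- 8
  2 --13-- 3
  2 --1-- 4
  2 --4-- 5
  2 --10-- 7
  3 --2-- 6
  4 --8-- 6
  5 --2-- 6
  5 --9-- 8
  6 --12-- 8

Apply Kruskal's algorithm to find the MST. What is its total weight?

Applying Kruskal's algorithm (sort edges by weight, add if no cycle):
  Add (1,6) w=1
  Add (2,4) w=1
  Add (3,6) w=2
  Add (5,6) w=2
  Add (2,5) w=4
  Add (0,1) w=6
  Add (1,7) w=6
  Skip (4,6) w=8 (creates cycle)
  Skip (0,5) w=9 (creates cycle)
  Add (5,8) w=9
  Skip (2,7) w=10 (creates cycle)
  Skip (6,8) w=12 (creates cycle)
  Skip (2,3) w=13 (creates cycle)
  Skip (1,8) w=14 (creates cycle)
MST weight = 31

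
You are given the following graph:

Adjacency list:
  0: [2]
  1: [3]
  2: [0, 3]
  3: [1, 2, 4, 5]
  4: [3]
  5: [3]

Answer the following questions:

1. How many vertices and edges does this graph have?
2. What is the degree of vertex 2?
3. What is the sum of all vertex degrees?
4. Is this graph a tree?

Count: 6 vertices, 5 edges.
Vertex 2 has neighbors [0, 3], degree = 2.
Handshaking lemma: 2 * 5 = 10.
A graph is a tree iff it is connected and has exactly n-1 edges. This graph is connected (all 6 vertices in one component) and has 6-1 = 5 edges. It is a tree.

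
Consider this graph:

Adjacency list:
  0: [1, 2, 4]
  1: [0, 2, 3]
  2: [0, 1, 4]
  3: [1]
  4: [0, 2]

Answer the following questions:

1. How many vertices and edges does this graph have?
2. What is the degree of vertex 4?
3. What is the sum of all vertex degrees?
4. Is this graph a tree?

Count: 5 vertices, 6 edges.
Vertex 4 has neighbors [0, 2], degree = 2.
Handshaking lemma: 2 * 6 = 12.
A tree on 5 vertices has 4 edges. This graph has 6 edges (2 extra). Not a tree.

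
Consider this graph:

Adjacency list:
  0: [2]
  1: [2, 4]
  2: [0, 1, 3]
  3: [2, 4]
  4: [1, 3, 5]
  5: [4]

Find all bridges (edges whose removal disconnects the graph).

A bridge is an edge whose removal increases the number of connected components.
Bridges found: (0,2), (4,5)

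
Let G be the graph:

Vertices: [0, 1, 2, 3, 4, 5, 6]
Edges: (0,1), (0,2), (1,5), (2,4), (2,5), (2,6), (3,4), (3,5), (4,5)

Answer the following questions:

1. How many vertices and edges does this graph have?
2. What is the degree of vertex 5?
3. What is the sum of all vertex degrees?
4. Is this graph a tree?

Count: 7 vertices, 9 edges.
Vertex 5 has neighbors [1, 2, 3, 4], degree = 4.
Handshaking lemma: 2 * 9 = 18.
A tree on 7 vertices has 6 edges. This graph has 9 edges (3 extra). Not a tree.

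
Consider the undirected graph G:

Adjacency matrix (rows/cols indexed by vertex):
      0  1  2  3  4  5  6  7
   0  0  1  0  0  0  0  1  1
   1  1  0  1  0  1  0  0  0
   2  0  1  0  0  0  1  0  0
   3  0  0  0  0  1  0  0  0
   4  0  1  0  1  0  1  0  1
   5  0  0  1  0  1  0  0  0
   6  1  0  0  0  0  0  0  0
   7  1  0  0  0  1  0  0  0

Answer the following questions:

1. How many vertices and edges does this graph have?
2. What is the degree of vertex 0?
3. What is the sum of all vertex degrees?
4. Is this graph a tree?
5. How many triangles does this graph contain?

Count: 8 vertices, 9 edges.
Vertex 0 has neighbors [1, 6, 7], degree = 3.
Handshaking lemma: 2 * 9 = 18.
A tree on 8 vertices has 7 edges. This graph has 9 edges (2 extra). Not a tree.
Number of triangles = 0.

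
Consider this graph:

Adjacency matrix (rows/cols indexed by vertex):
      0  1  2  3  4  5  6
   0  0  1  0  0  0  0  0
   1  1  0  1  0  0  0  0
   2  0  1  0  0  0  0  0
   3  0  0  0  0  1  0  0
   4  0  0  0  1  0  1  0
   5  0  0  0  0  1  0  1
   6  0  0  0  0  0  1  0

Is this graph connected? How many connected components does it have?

Checking connectivity: the graph has 2 connected component(s).
Components: [[0, 1, 2], [3, 4, 5, 6]]. The graph is NOT connected.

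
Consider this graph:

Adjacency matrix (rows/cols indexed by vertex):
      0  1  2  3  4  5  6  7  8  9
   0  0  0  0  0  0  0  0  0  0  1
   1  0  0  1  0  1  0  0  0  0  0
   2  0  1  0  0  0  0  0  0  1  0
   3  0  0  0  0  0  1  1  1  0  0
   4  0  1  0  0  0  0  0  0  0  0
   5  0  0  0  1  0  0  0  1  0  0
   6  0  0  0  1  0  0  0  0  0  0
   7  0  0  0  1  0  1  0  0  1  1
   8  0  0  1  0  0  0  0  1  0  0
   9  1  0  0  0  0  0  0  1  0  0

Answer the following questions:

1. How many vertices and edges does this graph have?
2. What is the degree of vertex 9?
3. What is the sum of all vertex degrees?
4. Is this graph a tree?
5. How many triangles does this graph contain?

Count: 10 vertices, 10 edges.
Vertex 9 has neighbors [0, 7], degree = 2.
Handshaking lemma: 2 * 10 = 20.
A tree on 10 vertices has 9 edges. This graph has 10 edges (1 extra). Not a tree.
Number of triangles = 1.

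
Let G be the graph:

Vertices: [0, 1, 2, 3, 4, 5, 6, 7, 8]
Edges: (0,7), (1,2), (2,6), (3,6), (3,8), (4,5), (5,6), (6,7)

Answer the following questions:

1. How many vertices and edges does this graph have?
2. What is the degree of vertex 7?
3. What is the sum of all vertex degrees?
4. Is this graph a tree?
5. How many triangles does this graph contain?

Count: 9 vertices, 8 edges.
Vertex 7 has neighbors [0, 6], degree = 2.
Handshaking lemma: 2 * 8 = 16.
A graph is a tree iff it is connected and has exactly n-1 edges. This graph is connected (all 9 vertices in one component) and has 9-1 = 8 edges. It is a tree.
Number of triangles = 0.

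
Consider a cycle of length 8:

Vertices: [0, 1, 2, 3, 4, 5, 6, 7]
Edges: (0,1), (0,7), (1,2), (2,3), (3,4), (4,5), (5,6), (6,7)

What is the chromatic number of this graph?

This is an even cycle (C_8). Even cycles are bipartite.
Chromatic number = 2.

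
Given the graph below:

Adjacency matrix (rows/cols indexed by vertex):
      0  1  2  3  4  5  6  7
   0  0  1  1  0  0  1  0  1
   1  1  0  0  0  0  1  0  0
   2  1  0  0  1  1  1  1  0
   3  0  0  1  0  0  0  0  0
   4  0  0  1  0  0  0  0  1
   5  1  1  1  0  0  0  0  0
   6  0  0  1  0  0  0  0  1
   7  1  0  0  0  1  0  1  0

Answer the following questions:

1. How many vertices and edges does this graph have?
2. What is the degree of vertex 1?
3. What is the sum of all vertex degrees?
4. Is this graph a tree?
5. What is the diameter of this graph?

Count: 8 vertices, 11 edges.
Vertex 1 has neighbors [0, 5], degree = 2.
Handshaking lemma: 2 * 11 = 22.
A tree on 8 vertices has 7 edges. This graph has 11 edges (4 extra). Not a tree.
Diameter (longest shortest path) = 3.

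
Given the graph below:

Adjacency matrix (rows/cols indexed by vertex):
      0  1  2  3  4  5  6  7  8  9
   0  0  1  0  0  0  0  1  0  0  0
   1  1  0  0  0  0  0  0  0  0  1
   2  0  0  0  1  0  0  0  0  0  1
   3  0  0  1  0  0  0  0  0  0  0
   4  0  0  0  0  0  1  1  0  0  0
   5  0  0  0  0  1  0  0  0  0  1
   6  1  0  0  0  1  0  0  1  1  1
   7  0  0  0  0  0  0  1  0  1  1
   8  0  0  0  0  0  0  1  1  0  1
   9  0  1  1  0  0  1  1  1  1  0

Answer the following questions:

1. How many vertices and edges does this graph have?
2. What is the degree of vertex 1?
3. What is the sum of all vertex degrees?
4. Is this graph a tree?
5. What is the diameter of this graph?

Count: 10 vertices, 14 edges.
Vertex 1 has neighbors [0, 9], degree = 2.
Handshaking lemma: 2 * 14 = 28.
A tree on 10 vertices has 9 edges. This graph has 14 edges (5 extra). Not a tree.
Diameter (longest shortest path) = 4.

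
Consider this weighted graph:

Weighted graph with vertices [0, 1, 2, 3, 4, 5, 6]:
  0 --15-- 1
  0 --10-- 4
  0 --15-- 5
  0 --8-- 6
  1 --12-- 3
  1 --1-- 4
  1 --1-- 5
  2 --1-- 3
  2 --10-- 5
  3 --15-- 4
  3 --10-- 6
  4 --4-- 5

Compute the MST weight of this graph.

Applying Kruskal's algorithm (sort edges by weight, add if no cycle):
  Add (1,4) w=1
  Add (1,5) w=1
  Add (2,3) w=1
  Skip (4,5) w=4 (creates cycle)
  Add (0,6) w=8
  Add (0,4) w=10
  Add (2,5) w=10
  Skip (3,6) w=10 (creates cycle)
  Skip (1,3) w=12 (creates cycle)
  Skip (0,5) w=15 (creates cycle)
  Skip (0,1) w=15 (creates cycle)
  Skip (3,4) w=15 (creates cycle)
MST weight = 31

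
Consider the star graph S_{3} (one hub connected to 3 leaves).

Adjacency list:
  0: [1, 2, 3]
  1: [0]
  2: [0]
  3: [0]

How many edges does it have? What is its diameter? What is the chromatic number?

Star graph S_{3}: the hub connects to all 3 leaves.
Edges = 3.
Diameter = 2 (any leaf to hub is 1, leaf to leaf through hub is 2).
Star graphs are bipartite (hub vs leaves), so chromatic number = 2.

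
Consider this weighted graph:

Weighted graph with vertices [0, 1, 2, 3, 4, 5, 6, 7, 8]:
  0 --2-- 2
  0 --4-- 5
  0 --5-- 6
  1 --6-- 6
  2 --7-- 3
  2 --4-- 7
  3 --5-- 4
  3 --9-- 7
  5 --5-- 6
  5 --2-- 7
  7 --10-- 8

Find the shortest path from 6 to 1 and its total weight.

Using Dijkstra's algorithm from vertex 6:
Shortest path: 6 -> 1
Total weight: 6 = 6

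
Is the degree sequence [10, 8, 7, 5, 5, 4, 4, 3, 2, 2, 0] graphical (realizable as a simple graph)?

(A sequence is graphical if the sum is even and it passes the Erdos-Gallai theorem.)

Sum of degrees = 50. Sum is even but fails Erdos-Gallai. The sequence is NOT graphical.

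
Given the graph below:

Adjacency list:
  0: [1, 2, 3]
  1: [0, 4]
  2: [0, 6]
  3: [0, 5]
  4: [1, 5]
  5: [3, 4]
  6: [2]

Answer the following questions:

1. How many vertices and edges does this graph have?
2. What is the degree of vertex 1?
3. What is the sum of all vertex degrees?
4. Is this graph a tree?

Count: 7 vertices, 7 edges.
Vertex 1 has neighbors [0, 4], degree = 2.
Handshaking lemma: 2 * 7 = 14.
A tree on 7 vertices has 6 edges. This graph has 7 edges (1 extra). Not a tree.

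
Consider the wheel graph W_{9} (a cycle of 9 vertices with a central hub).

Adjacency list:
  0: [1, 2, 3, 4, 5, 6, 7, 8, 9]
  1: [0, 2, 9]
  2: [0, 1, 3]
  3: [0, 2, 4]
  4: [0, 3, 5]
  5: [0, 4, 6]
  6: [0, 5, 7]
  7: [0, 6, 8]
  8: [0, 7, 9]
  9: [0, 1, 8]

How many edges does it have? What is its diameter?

Wheel graph W_{9}: 9 cycle edges + 9 spoke edges = 18 edges.
The hub is distance 1 from all cycle vertices. Max distance between cycle vertices through hub is 2.
Diameter = 2.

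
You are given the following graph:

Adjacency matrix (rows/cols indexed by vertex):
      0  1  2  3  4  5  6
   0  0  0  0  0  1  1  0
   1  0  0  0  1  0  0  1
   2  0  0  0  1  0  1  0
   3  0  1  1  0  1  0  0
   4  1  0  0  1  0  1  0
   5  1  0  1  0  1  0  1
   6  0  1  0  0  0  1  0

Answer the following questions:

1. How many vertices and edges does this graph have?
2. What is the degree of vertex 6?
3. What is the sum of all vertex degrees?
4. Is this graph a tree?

Count: 7 vertices, 9 edges.
Vertex 6 has neighbors [1, 5], degree = 2.
Handshaking lemma: 2 * 9 = 18.
A tree on 7 vertices has 6 edges. This graph has 9 edges (3 extra). Not a tree.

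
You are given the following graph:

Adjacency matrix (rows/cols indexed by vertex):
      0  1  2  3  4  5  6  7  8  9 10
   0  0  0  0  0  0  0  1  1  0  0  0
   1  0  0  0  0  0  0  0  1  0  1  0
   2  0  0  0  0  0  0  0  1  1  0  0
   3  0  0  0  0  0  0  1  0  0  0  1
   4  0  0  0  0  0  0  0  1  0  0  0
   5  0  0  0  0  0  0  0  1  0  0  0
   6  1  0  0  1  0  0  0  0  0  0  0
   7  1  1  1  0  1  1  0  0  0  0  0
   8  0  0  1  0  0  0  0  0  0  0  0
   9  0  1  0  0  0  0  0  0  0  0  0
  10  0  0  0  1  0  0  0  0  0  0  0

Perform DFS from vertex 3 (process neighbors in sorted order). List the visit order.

DFS from vertex 3 (neighbors processed in ascending order):
Visit order: 3, 6, 0, 7, 1, 9, 2, 8, 4, 5, 10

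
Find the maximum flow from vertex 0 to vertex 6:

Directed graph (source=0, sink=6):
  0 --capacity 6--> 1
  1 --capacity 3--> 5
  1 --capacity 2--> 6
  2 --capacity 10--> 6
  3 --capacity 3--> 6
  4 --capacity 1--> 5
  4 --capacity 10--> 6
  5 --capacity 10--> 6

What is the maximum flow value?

Computing max flow:
  Flow on (0->1): 5/6
  Flow on (1->5): 3/3
  Flow on (1->6): 2/2
  Flow on (5->6): 3/10
Maximum flow = 5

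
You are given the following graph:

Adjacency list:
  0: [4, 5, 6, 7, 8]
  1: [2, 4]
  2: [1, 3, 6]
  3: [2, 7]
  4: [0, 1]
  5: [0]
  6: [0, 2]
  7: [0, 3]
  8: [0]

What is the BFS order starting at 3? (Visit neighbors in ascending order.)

BFS from vertex 3 (neighbors processed in ascending order):
Visit order: 3, 2, 7, 1, 6, 0, 4, 5, 8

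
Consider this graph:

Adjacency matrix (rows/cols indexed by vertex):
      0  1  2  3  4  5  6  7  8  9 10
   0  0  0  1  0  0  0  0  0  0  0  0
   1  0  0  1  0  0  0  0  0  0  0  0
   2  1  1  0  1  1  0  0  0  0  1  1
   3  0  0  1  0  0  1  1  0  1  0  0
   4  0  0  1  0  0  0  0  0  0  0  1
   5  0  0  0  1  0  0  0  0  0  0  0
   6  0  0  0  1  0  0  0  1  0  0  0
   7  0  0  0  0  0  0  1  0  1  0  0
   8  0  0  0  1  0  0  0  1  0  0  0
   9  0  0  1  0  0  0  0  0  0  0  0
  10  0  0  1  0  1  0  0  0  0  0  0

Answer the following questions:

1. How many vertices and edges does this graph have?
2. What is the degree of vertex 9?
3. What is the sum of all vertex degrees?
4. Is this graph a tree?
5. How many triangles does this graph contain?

Count: 11 vertices, 12 edges.
Vertex 9 has neighbors [2], degree = 1.
Handshaking lemma: 2 * 12 = 24.
A tree on 11 vertices has 10 edges. This graph has 12 edges (2 extra). Not a tree.
Number of triangles = 1.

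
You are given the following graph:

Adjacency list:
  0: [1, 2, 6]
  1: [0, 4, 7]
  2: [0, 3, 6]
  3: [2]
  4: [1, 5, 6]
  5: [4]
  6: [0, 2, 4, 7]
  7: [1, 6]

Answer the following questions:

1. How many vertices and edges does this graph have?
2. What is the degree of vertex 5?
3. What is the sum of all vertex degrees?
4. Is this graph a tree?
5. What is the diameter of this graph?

Count: 8 vertices, 10 edges.
Vertex 5 has neighbors [4], degree = 1.
Handshaking lemma: 2 * 10 = 20.
A tree on 8 vertices has 7 edges. This graph has 10 edges (3 extra). Not a tree.
Diameter (longest shortest path) = 4.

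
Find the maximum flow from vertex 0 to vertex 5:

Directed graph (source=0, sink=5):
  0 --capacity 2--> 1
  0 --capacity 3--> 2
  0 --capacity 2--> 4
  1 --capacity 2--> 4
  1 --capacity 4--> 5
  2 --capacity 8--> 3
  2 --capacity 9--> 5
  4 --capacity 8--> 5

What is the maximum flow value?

Computing max flow:
  Flow on (0->1): 2/2
  Flow on (0->2): 3/3
  Flow on (0->4): 2/2
  Flow on (1->5): 2/4
  Flow on (2->5): 3/9
  Flow on (4->5): 2/8
Maximum flow = 7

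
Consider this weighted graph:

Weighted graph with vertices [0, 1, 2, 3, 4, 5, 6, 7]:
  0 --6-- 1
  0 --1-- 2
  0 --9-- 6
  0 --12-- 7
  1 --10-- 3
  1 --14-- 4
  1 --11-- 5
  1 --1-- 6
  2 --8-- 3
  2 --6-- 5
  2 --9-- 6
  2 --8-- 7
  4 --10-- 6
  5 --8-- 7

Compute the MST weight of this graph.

Applying Kruskal's algorithm (sort edges by weight, add if no cycle):
  Add (0,2) w=1
  Add (1,6) w=1
  Add (0,1) w=6
  Add (2,5) w=6
  Add (2,3) w=8
  Add (2,7) w=8
  Skip (5,7) w=8 (creates cycle)
  Skip (0,6) w=9 (creates cycle)
  Skip (2,6) w=9 (creates cycle)
  Skip (1,3) w=10 (creates cycle)
  Add (4,6) w=10
  Skip (1,5) w=11 (creates cycle)
  Skip (0,7) w=12 (creates cycle)
  Skip (1,4) w=14 (creates cycle)
MST weight = 40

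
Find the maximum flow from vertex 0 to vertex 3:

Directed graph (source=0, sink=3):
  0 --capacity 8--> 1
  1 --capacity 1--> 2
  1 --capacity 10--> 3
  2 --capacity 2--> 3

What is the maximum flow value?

Computing max flow:
  Flow on (0->1): 8/8
  Flow on (1->3): 8/10
Maximum flow = 8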